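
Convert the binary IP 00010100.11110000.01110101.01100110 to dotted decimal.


00010100 = 20
11110000 = 240
01110101 = 117
01100110 = 102
IP: 20.240.117.102


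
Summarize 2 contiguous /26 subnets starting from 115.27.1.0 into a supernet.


Original prefix: /26
Number of subnets: 2 = 2^1
New prefix = 26 - 1 = 25
Supernet: 115.27.1.0/25


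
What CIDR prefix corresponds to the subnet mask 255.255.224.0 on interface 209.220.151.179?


Binary: 11111111.11111111.11100000.00000000
Count leading 1s
Prefix: /19


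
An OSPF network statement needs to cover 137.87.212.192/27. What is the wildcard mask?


Subnet mask: 255.255.255.224
Wildcard = 255.255.255.255 - subnet mask
255 - 255 = 0
255 - 255 = 0
255 - 255 = 0
255 - 224 = 31
Wildcard: 0.0.0.31


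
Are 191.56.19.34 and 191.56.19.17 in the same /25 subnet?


Mask: 255.255.255.128
191.56.19.34 AND mask = 191.56.19.0
191.56.19.17 AND mask = 191.56.19.0
Yes, same subnet (191.56.19.0)


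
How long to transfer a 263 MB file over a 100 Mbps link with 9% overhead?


Effective throughput = 100 * (1 - 9/100) = 91 Mbps
File size in Mb = 263 * 8 = 2104 Mb
Time = 2104 / 91
Time = 23.1209 seconds


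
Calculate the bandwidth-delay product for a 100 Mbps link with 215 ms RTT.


BDP = bandwidth * RTT
= 100 Mbps * 215 ms
= 100 * 1e6 * 215 / 1000 bits
= 21500000 bits
= 2687500 bytes
= 2624.5117 KB
BDP = 21500000 bits (2687500 bytes)


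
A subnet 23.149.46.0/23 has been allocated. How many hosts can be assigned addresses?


Host bits = 32 - 23 = 9
Total addresses = 2^9 = 512
Usable = total - 2 (network and broadcast)
Usable hosts: 510


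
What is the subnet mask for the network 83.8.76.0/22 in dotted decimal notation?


/22 means 22 network bits, 10 host bits
Binary: 11111111111111111111110000000000
Mask: 255.255.252.0


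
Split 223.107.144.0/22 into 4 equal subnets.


New prefix = 22 + 2 = 24
Each subnet has 256 addresses
  223.107.144.0/24
  223.107.145.0/24
  223.107.146.0/24
  223.107.147.0/24
Subnets: 223.107.144.0/24, 223.107.145.0/24, 223.107.146.0/24, 223.107.147.0/24


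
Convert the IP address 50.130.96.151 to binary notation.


50 = 00110010
130 = 10000010
96 = 01100000
151 = 10010111
Binary: 00110010.10000010.01100000.10010111


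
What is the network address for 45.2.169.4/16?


IP:   00101101.00000010.10101001.00000100
Mask: 11111111.11111111.00000000.00000000
AND operation:
Net:  00101101.00000010.00000000.00000000
Network: 45.2.0.0/16


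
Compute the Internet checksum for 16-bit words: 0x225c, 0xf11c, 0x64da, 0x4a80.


Sum all words (with carry folding):
+ 0x225c = 0x225c
+ 0xf11c = 0x1379
+ 0x64da = 0x7853
+ 0x4a80 = 0xc2d3
One's complement: ~0xc2d3
Checksum = 0x3d2c


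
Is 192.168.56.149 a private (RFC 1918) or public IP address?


RFC 1918 private ranges:
  10.0.0.0/8 (10.0.0.0 - 10.255.255.255)
  172.16.0.0/12 (172.16.0.0 - 172.31.255.255)
  192.168.0.0/16 (192.168.0.0 - 192.168.255.255)
Private (in 192.168.0.0/16)


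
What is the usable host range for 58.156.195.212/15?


Network: 58.156.0.0
Broadcast: 58.157.255.255
First usable = network + 1
Last usable = broadcast - 1
Range: 58.156.0.1 to 58.157.255.254


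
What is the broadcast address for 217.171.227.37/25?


Network: 217.171.227.0/25
Host bits = 7
Set all host bits to 1:
Broadcast: 217.171.227.127


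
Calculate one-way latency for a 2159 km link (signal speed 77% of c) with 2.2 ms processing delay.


Speed = 0.77 * 3e5 km/s = 231000 km/s
Propagation delay = 2159 / 231000 = 0.0093 s = 9.3463 ms
Processing delay = 2.2 ms
Total one-way latency = 11.5463 ms


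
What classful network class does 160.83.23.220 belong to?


First octet: 160
Binary: 10100000
10xxxxxx -> Class B (128-191)
Class B, default mask 255.255.0.0 (/16)


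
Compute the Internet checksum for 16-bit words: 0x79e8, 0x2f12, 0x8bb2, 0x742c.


Sum all words (with carry folding):
+ 0x79e8 = 0x79e8
+ 0x2f12 = 0xa8fa
+ 0x8bb2 = 0x34ad
+ 0x742c = 0xa8d9
One's complement: ~0xa8d9
Checksum = 0x5726


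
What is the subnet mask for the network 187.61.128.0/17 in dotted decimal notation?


/17 means 17 network bits, 15 host bits
Binary: 11111111111111111000000000000000
Mask: 255.255.128.0


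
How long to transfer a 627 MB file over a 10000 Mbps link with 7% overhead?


Effective throughput = 10000 * (1 - 7/100) = 9300 Mbps
File size in Mb = 627 * 8 = 5016 Mb
Time = 5016 / 9300
Time = 0.5394 seconds


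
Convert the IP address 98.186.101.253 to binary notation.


98 = 01100010
186 = 10111010
101 = 01100101
253 = 11111101
Binary: 01100010.10111010.01100101.11111101


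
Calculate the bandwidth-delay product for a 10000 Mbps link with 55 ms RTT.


BDP = bandwidth * RTT
= 10000 Mbps * 55 ms
= 10000 * 1e6 * 55 / 1000 bits
= 550000000 bits
= 68750000 bytes
= 67138.6719 KB
BDP = 550000000 bits (68750000 bytes)


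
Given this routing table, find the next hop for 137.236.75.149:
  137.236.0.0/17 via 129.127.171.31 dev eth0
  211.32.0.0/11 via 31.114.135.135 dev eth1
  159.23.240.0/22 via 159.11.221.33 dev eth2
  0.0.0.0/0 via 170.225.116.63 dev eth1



Longest prefix match for 137.236.75.149:
  /17 137.236.0.0: MATCH
  /11 211.32.0.0: no
  /22 159.23.240.0: no
  /0 0.0.0.0: MATCH
Selected: next-hop 129.127.171.31 via eth0 (matched /17)


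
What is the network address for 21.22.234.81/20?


IP:   00010101.00010110.11101010.01010001
Mask: 11111111.11111111.11110000.00000000
AND operation:
Net:  00010101.00010110.11100000.00000000
Network: 21.22.224.0/20


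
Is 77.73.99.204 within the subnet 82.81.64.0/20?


Subnet network: 82.81.64.0
Test IP AND mask: 77.73.96.0
No, 77.73.99.204 is not in 82.81.64.0/20


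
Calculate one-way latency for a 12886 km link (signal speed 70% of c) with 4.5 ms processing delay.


Speed = 0.7 * 3e5 km/s = 210000 km/s
Propagation delay = 12886 / 210000 = 0.0614 s = 61.3619 ms
Processing delay = 4.5 ms
Total one-way latency = 65.8619 ms


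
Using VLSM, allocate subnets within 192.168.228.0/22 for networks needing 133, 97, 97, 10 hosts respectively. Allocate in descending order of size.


133 hosts -> /24 (254 usable): 192.168.228.0/24
97 hosts -> /25 (126 usable): 192.168.229.0/25
97 hosts -> /25 (126 usable): 192.168.229.128/25
10 hosts -> /28 (14 usable): 192.168.230.0/28
Allocation: 192.168.228.0/24 (133 hosts, 254 usable); 192.168.229.0/25 (97 hosts, 126 usable); 192.168.229.128/25 (97 hosts, 126 usable); 192.168.230.0/28 (10 hosts, 14 usable)


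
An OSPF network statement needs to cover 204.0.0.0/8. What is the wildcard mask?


Subnet mask: 255.0.0.0
Wildcard = 255.255.255.255 - subnet mask
255 - 255 = 0
255 - 0 = 255
255 - 0 = 255
255 - 0 = 255
Wildcard: 0.255.255.255


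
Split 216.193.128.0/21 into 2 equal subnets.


New prefix = 21 + 1 = 22
Each subnet has 1024 addresses
  216.193.128.0/22
  216.193.132.0/22
Subnets: 216.193.128.0/22, 216.193.132.0/22


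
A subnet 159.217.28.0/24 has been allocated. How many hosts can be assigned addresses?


Host bits = 32 - 24 = 8
Total addresses = 2^8 = 256
Usable = total - 2 (network and broadcast)
Usable hosts: 254


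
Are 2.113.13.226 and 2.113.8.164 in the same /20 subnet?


Mask: 255.255.240.0
2.113.13.226 AND mask = 2.113.0.0
2.113.8.164 AND mask = 2.113.0.0
Yes, same subnet (2.113.0.0)


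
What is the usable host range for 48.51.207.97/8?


Network: 48.0.0.0
Broadcast: 48.255.255.255
First usable = network + 1
Last usable = broadcast - 1
Range: 48.0.0.1 to 48.255.255.254


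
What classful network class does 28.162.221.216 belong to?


First octet: 28
Binary: 00011100
0xxxxxxx -> Class A (1-126)
Class A, default mask 255.0.0.0 (/8)


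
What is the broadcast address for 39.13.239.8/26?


Network: 39.13.239.0/26
Host bits = 6
Set all host bits to 1:
Broadcast: 39.13.239.63


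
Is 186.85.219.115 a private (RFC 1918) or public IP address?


RFC 1918 private ranges:
  10.0.0.0/8 (10.0.0.0 - 10.255.255.255)
  172.16.0.0/12 (172.16.0.0 - 172.31.255.255)
  192.168.0.0/16 (192.168.0.0 - 192.168.255.255)
Public (not in any RFC 1918 range)


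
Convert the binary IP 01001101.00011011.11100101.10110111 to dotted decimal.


01001101 = 77
00011011 = 27
11100101 = 229
10110111 = 183
IP: 77.27.229.183


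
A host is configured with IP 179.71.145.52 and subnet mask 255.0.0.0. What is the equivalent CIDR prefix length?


Binary: 11111111.00000000.00000000.00000000
Count leading 1s
Prefix: /8


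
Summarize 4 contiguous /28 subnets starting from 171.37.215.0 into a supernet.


Original prefix: /28
Number of subnets: 4 = 2^2
New prefix = 28 - 2 = 26
Supernet: 171.37.215.0/26


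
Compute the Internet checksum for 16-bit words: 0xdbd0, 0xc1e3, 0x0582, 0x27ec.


Sum all words (with carry folding):
+ 0xdbd0 = 0xdbd0
+ 0xc1e3 = 0x9db4
+ 0x0582 = 0xa336
+ 0x27ec = 0xcb22
One's complement: ~0xcb22
Checksum = 0x34dd


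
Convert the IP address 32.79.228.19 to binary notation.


32 = 00100000
79 = 01001111
228 = 11100100
19 = 00010011
Binary: 00100000.01001111.11100100.00010011


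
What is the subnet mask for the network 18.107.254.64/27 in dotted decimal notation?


/27 means 27 network bits, 5 host bits
Binary: 11111111111111111111111111100000
Mask: 255.255.255.224


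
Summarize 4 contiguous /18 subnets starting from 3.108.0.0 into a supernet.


Original prefix: /18
Number of subnets: 4 = 2^2
New prefix = 18 - 2 = 16
Supernet: 3.108.0.0/16


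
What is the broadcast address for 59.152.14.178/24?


Network: 59.152.14.0/24
Host bits = 8
Set all host bits to 1:
Broadcast: 59.152.14.255


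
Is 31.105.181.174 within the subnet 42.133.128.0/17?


Subnet network: 42.133.128.0
Test IP AND mask: 31.105.128.0
No, 31.105.181.174 is not in 42.133.128.0/17


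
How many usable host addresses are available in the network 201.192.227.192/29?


Host bits = 32 - 29 = 3
Total addresses = 2^3 = 8
Usable = total - 2 (network and broadcast)
Usable hosts: 6


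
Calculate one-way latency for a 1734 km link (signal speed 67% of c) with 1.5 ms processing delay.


Speed = 0.67 * 3e5 km/s = 201000 km/s
Propagation delay = 1734 / 201000 = 0.0086 s = 8.6269 ms
Processing delay = 1.5 ms
Total one-way latency = 10.1269 ms


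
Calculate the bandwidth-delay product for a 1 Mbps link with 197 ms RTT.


BDP = bandwidth * RTT
= 1 Mbps * 197 ms
= 1 * 1e6 * 197 / 1000 bits
= 197000 bits
= 24625 bytes
= 24.0479 KB
BDP = 197000 bits (24625 bytes)


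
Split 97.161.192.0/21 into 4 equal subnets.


New prefix = 21 + 2 = 23
Each subnet has 512 addresses
  97.161.192.0/23
  97.161.194.0/23
  97.161.196.0/23
  97.161.198.0/23
Subnets: 97.161.192.0/23, 97.161.194.0/23, 97.161.196.0/23, 97.161.198.0/23


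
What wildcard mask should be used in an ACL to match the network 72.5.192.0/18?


Subnet mask: 255.255.192.0
Wildcard = 255.255.255.255 - subnet mask
255 - 255 = 0
255 - 255 = 0
255 - 192 = 63
255 - 0 = 255
Wildcard: 0.0.63.255


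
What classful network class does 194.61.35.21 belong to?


First octet: 194
Binary: 11000010
110xxxxx -> Class C (192-223)
Class C, default mask 255.255.255.0 (/24)


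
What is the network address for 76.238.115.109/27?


IP:   01001100.11101110.01110011.01101101
Mask: 11111111.11111111.11111111.11100000
AND operation:
Net:  01001100.11101110.01110011.01100000
Network: 76.238.115.96/27


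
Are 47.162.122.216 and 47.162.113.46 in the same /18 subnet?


Mask: 255.255.192.0
47.162.122.216 AND mask = 47.162.64.0
47.162.113.46 AND mask = 47.162.64.0
Yes, same subnet (47.162.64.0)


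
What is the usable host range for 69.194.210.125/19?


Network: 69.194.192.0
Broadcast: 69.194.223.255
First usable = network + 1
Last usable = broadcast - 1
Range: 69.194.192.1 to 69.194.223.254


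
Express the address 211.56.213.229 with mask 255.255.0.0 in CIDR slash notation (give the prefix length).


Binary: 11111111.11111111.00000000.00000000
Count leading 1s
Prefix: /16


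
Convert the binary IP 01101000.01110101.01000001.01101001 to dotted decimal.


01101000 = 104
01110101 = 117
01000001 = 65
01101001 = 105
IP: 104.117.65.105


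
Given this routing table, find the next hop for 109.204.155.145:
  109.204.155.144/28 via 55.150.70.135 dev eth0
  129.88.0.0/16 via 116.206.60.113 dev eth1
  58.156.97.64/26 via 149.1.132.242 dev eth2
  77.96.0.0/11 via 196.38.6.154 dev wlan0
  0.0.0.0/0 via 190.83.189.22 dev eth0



Longest prefix match for 109.204.155.145:
  /28 109.204.155.144: MATCH
  /16 129.88.0.0: no
  /26 58.156.97.64: no
  /11 77.96.0.0: no
  /0 0.0.0.0: MATCH
Selected: next-hop 55.150.70.135 via eth0 (matched /28)


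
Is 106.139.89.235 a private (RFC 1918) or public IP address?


RFC 1918 private ranges:
  10.0.0.0/8 (10.0.0.0 - 10.255.255.255)
  172.16.0.0/12 (172.16.0.0 - 172.31.255.255)
  192.168.0.0/16 (192.168.0.0 - 192.168.255.255)
Public (not in any RFC 1918 range)


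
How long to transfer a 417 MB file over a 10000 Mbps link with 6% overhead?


Effective throughput = 10000 * (1 - 6/100) = 9400 Mbps
File size in Mb = 417 * 8 = 3336 Mb
Time = 3336 / 9400
Time = 0.3549 seconds


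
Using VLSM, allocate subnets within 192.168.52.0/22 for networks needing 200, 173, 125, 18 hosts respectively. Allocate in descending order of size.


200 hosts -> /24 (254 usable): 192.168.52.0/24
173 hosts -> /24 (254 usable): 192.168.53.0/24
125 hosts -> /25 (126 usable): 192.168.54.0/25
18 hosts -> /27 (30 usable): 192.168.54.128/27
Allocation: 192.168.52.0/24 (200 hosts, 254 usable); 192.168.53.0/24 (173 hosts, 254 usable); 192.168.54.0/25 (125 hosts, 126 usable); 192.168.54.128/27 (18 hosts, 30 usable)


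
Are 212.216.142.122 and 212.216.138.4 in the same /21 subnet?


Mask: 255.255.248.0
212.216.142.122 AND mask = 212.216.136.0
212.216.138.4 AND mask = 212.216.136.0
Yes, same subnet (212.216.136.0)


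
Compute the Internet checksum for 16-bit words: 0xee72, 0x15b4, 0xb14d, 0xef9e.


Sum all words (with carry folding):
+ 0xee72 = 0xee72
+ 0x15b4 = 0x0427
+ 0xb14d = 0xb574
+ 0xef9e = 0xa513
One's complement: ~0xa513
Checksum = 0x5aec


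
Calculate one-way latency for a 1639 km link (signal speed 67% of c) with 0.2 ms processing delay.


Speed = 0.67 * 3e5 km/s = 201000 km/s
Propagation delay = 1639 / 201000 = 0.0082 s = 8.1542 ms
Processing delay = 0.2 ms
Total one-way latency = 8.3542 ms


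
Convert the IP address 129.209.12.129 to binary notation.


129 = 10000001
209 = 11010001
12 = 00001100
129 = 10000001
Binary: 10000001.11010001.00001100.10000001


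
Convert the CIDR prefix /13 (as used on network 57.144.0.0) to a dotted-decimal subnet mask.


/13 means 13 network bits, 19 host bits
Binary: 11111111111110000000000000000000
Mask: 255.248.0.0


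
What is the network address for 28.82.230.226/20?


IP:   00011100.01010010.11100110.11100010
Mask: 11111111.11111111.11110000.00000000
AND operation:
Net:  00011100.01010010.11100000.00000000
Network: 28.82.224.0/20


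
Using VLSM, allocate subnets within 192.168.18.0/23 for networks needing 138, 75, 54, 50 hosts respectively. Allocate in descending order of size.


138 hosts -> /24 (254 usable): 192.168.18.0/24
75 hosts -> /25 (126 usable): 192.168.19.0/25
54 hosts -> /26 (62 usable): 192.168.19.128/26
50 hosts -> /26 (62 usable): 192.168.19.192/26
Allocation: 192.168.18.0/24 (138 hosts, 254 usable); 192.168.19.0/25 (75 hosts, 126 usable); 192.168.19.128/26 (54 hosts, 62 usable); 192.168.19.192/26 (50 hosts, 62 usable)


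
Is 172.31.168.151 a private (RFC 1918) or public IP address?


RFC 1918 private ranges:
  10.0.0.0/8 (10.0.0.0 - 10.255.255.255)
  172.16.0.0/12 (172.16.0.0 - 172.31.255.255)
  192.168.0.0/16 (192.168.0.0 - 192.168.255.255)
Private (in 172.16.0.0/12)


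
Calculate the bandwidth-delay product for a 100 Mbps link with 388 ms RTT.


BDP = bandwidth * RTT
= 100 Mbps * 388 ms
= 100 * 1e6 * 388 / 1000 bits
= 38800000 bits
= 4850000 bytes
= 4736.3281 KB
BDP = 38800000 bits (4850000 bytes)


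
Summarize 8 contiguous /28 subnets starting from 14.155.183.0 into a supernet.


Original prefix: /28
Number of subnets: 8 = 2^3
New prefix = 28 - 3 = 25
Supernet: 14.155.183.0/25


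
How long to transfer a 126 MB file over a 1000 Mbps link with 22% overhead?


Effective throughput = 1000 * (1 - 22/100) = 780 Mbps
File size in Mb = 126 * 8 = 1008 Mb
Time = 1008 / 780
Time = 1.2923 seconds


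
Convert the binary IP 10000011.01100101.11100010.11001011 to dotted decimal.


10000011 = 131
01100101 = 101
11100010 = 226
11001011 = 203
IP: 131.101.226.203


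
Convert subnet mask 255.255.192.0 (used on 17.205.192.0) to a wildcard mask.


Subnet mask: 255.255.192.0
Wildcard = 255.255.255.255 - subnet mask
255 - 255 = 0
255 - 255 = 0
255 - 192 = 63
255 - 0 = 255
Wildcard: 0.0.63.255


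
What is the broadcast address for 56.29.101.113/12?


Network: 56.16.0.0/12
Host bits = 20
Set all host bits to 1:
Broadcast: 56.31.255.255


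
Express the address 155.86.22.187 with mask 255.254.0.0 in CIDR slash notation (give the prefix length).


Binary: 11111111.11111110.00000000.00000000
Count leading 1s
Prefix: /15


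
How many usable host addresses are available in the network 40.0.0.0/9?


Host bits = 32 - 9 = 23
Total addresses = 2^23 = 8388608
Usable = total - 2 (network and broadcast)
Usable hosts: 8388606


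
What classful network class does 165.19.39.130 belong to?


First octet: 165
Binary: 10100101
10xxxxxx -> Class B (128-191)
Class B, default mask 255.255.0.0 (/16)


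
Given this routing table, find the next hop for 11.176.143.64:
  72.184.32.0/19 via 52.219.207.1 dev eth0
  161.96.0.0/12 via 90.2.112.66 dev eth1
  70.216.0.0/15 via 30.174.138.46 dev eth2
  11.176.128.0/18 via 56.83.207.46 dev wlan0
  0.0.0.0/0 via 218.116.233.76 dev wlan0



Longest prefix match for 11.176.143.64:
  /19 72.184.32.0: no
  /12 161.96.0.0: no
  /15 70.216.0.0: no
  /18 11.176.128.0: MATCH
  /0 0.0.0.0: MATCH
Selected: next-hop 56.83.207.46 via wlan0 (matched /18)


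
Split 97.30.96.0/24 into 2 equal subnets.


New prefix = 24 + 1 = 25
Each subnet has 128 addresses
  97.30.96.0/25
  97.30.96.128/25
Subnets: 97.30.96.0/25, 97.30.96.128/25


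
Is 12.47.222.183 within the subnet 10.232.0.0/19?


Subnet network: 10.232.0.0
Test IP AND mask: 12.47.192.0
No, 12.47.222.183 is not in 10.232.0.0/19


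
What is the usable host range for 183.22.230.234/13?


Network: 183.16.0.0
Broadcast: 183.23.255.255
First usable = network + 1
Last usable = broadcast - 1
Range: 183.16.0.1 to 183.23.255.254


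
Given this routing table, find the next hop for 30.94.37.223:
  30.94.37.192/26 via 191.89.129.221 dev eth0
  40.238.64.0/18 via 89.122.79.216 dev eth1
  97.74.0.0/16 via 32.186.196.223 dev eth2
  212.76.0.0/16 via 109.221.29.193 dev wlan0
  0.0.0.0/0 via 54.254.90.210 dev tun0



Longest prefix match for 30.94.37.223:
  /26 30.94.37.192: MATCH
  /18 40.238.64.0: no
  /16 97.74.0.0: no
  /16 212.76.0.0: no
  /0 0.0.0.0: MATCH
Selected: next-hop 191.89.129.221 via eth0 (matched /26)


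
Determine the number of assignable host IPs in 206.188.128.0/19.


Host bits = 32 - 19 = 13
Total addresses = 2^13 = 8192
Usable = total - 2 (network and broadcast)
Usable hosts: 8190


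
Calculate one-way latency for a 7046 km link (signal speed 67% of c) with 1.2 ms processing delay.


Speed = 0.67 * 3e5 km/s = 201000 km/s
Propagation delay = 7046 / 201000 = 0.0351 s = 35.0547 ms
Processing delay = 1.2 ms
Total one-way latency = 36.2547 ms


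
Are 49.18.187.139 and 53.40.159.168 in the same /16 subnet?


Mask: 255.255.0.0
49.18.187.139 AND mask = 49.18.0.0
53.40.159.168 AND mask = 53.40.0.0
No, different subnets (49.18.0.0 vs 53.40.0.0)


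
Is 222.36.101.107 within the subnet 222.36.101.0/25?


Subnet network: 222.36.101.0
Test IP AND mask: 222.36.101.0
Yes, 222.36.101.107 is in 222.36.101.0/25


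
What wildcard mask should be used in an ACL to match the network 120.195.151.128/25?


Subnet mask: 255.255.255.128
Wildcard = 255.255.255.255 - subnet mask
255 - 255 = 0
255 - 255 = 0
255 - 255 = 0
255 - 128 = 127
Wildcard: 0.0.0.127


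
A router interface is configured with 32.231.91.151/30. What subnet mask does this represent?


/30 means 30 network bits, 2 host bits
Binary: 11111111111111111111111111111100
Mask: 255.255.255.252


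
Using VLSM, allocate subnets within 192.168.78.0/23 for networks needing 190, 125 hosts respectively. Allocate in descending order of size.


190 hosts -> /24 (254 usable): 192.168.78.0/24
125 hosts -> /25 (126 usable): 192.168.79.0/25
Allocation: 192.168.78.0/24 (190 hosts, 254 usable); 192.168.79.0/25 (125 hosts, 126 usable)


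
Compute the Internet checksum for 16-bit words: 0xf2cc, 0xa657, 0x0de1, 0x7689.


Sum all words (with carry folding):
+ 0xf2cc = 0xf2cc
+ 0xa657 = 0x9924
+ 0x0de1 = 0xa705
+ 0x7689 = 0x1d8f
One's complement: ~0x1d8f
Checksum = 0xe270


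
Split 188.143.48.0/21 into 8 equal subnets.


New prefix = 21 + 3 = 24
Each subnet has 256 addresses
  188.143.48.0/24
  188.143.49.0/24
  188.143.50.0/24
  188.143.51.0/24
  188.143.52.0/24
  188.143.53.0/24
  188.143.54.0/24
  188.143.55.0/24
Subnets: 188.143.48.0/24, 188.143.49.0/24, 188.143.50.0/24, 188.143.51.0/24, 188.143.52.0/24, 188.143.53.0/24, 188.143.54.0/24, 188.143.55.0/24


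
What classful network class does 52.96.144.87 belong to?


First octet: 52
Binary: 00110100
0xxxxxxx -> Class A (1-126)
Class A, default mask 255.0.0.0 (/8)


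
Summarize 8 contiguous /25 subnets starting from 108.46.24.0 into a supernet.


Original prefix: /25
Number of subnets: 8 = 2^3
New prefix = 25 - 3 = 22
Supernet: 108.46.24.0/22


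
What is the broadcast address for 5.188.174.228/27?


Network: 5.188.174.224/27
Host bits = 5
Set all host bits to 1:
Broadcast: 5.188.174.255


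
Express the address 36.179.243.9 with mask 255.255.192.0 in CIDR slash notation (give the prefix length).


Binary: 11111111.11111111.11000000.00000000
Count leading 1s
Prefix: /18


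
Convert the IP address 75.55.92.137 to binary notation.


75 = 01001011
55 = 00110111
92 = 01011100
137 = 10001001
Binary: 01001011.00110111.01011100.10001001


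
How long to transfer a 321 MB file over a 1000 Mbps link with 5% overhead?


Effective throughput = 1000 * (1 - 5/100) = 950 Mbps
File size in Mb = 321 * 8 = 2568 Mb
Time = 2568 / 950
Time = 2.7032 seconds


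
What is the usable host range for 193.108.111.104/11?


Network: 193.96.0.0
Broadcast: 193.127.255.255
First usable = network + 1
Last usable = broadcast - 1
Range: 193.96.0.1 to 193.127.255.254


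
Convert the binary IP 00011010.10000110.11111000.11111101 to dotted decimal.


00011010 = 26
10000110 = 134
11111000 = 248
11111101 = 253
IP: 26.134.248.253


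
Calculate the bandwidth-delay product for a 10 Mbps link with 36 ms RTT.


BDP = bandwidth * RTT
= 10 Mbps * 36 ms
= 10 * 1e6 * 36 / 1000 bits
= 360000 bits
= 45000 bytes
= 43.9453 KB
BDP = 360000 bits (45000 bytes)


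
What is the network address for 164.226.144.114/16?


IP:   10100100.11100010.10010000.01110010
Mask: 11111111.11111111.00000000.00000000
AND operation:
Net:  10100100.11100010.00000000.00000000
Network: 164.226.0.0/16


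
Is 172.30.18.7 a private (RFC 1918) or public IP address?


RFC 1918 private ranges:
  10.0.0.0/8 (10.0.0.0 - 10.255.255.255)
  172.16.0.0/12 (172.16.0.0 - 172.31.255.255)
  192.168.0.0/16 (192.168.0.0 - 192.168.255.255)
Private (in 172.16.0.0/12)


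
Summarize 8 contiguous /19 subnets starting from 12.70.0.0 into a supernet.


Original prefix: /19
Number of subnets: 8 = 2^3
New prefix = 19 - 3 = 16
Supernet: 12.70.0.0/16


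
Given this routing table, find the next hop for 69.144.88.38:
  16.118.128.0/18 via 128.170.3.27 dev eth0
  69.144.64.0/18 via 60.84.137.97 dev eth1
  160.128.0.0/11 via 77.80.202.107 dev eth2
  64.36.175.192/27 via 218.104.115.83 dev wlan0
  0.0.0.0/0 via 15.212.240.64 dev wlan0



Longest prefix match for 69.144.88.38:
  /18 16.118.128.0: no
  /18 69.144.64.0: MATCH
  /11 160.128.0.0: no
  /27 64.36.175.192: no
  /0 0.0.0.0: MATCH
Selected: next-hop 60.84.137.97 via eth1 (matched /18)


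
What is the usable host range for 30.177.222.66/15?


Network: 30.176.0.0
Broadcast: 30.177.255.255
First usable = network + 1
Last usable = broadcast - 1
Range: 30.176.0.1 to 30.177.255.254


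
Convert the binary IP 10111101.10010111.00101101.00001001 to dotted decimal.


10111101 = 189
10010111 = 151
00101101 = 45
00001001 = 9
IP: 189.151.45.9


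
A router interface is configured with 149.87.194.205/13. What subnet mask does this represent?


/13 means 13 network bits, 19 host bits
Binary: 11111111111110000000000000000000
Mask: 255.248.0.0


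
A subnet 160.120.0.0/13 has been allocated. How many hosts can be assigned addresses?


Host bits = 32 - 13 = 19
Total addresses = 2^19 = 524288
Usable = total - 2 (network and broadcast)
Usable hosts: 524286


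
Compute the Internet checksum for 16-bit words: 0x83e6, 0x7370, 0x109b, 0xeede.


Sum all words (with carry folding):
+ 0x83e6 = 0x83e6
+ 0x7370 = 0xf756
+ 0x109b = 0x07f2
+ 0xeede = 0xf6d0
One's complement: ~0xf6d0
Checksum = 0x092f


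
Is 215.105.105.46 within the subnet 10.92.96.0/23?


Subnet network: 10.92.96.0
Test IP AND mask: 215.105.104.0
No, 215.105.105.46 is not in 10.92.96.0/23


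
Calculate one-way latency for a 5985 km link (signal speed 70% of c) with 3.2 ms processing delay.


Speed = 0.7 * 3e5 km/s = 210000 km/s
Propagation delay = 5985 / 210000 = 0.0285 s = 28.5 ms
Processing delay = 3.2 ms
Total one-way latency = 31.7 ms


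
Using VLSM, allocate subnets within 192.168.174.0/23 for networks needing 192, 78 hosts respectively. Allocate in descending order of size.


192 hosts -> /24 (254 usable): 192.168.174.0/24
78 hosts -> /25 (126 usable): 192.168.175.0/25
Allocation: 192.168.174.0/24 (192 hosts, 254 usable); 192.168.175.0/25 (78 hosts, 126 usable)


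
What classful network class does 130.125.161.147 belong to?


First octet: 130
Binary: 10000010
10xxxxxx -> Class B (128-191)
Class B, default mask 255.255.0.0 (/16)


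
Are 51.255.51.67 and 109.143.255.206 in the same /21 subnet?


Mask: 255.255.248.0
51.255.51.67 AND mask = 51.255.48.0
109.143.255.206 AND mask = 109.143.248.0
No, different subnets (51.255.48.0 vs 109.143.248.0)


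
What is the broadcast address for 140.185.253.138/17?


Network: 140.185.128.0/17
Host bits = 15
Set all host bits to 1:
Broadcast: 140.185.255.255


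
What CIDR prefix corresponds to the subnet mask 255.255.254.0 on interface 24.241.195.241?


Binary: 11111111.11111111.11111110.00000000
Count leading 1s
Prefix: /23


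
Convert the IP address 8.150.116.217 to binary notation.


8 = 00001000
150 = 10010110
116 = 01110100
217 = 11011001
Binary: 00001000.10010110.01110100.11011001


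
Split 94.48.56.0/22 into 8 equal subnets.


New prefix = 22 + 3 = 25
Each subnet has 128 addresses
  94.48.56.0/25
  94.48.56.128/25
  94.48.57.0/25
  94.48.57.128/25
  94.48.58.0/25
  94.48.58.128/25
  94.48.59.0/25
  94.48.59.128/25
Subnets: 94.48.56.0/25, 94.48.56.128/25, 94.48.57.0/25, 94.48.57.128/25, 94.48.58.0/25, 94.48.58.128/25, 94.48.59.0/25, 94.48.59.128/25


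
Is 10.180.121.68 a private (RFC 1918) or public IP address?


RFC 1918 private ranges:
  10.0.0.0/8 (10.0.0.0 - 10.255.255.255)
  172.16.0.0/12 (172.16.0.0 - 172.31.255.255)
  192.168.0.0/16 (192.168.0.0 - 192.168.255.255)
Private (in 10.0.0.0/8)


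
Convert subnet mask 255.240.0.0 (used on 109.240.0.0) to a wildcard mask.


Subnet mask: 255.240.0.0
Wildcard = 255.255.255.255 - subnet mask
255 - 255 = 0
255 - 240 = 15
255 - 0 = 255
255 - 0 = 255
Wildcard: 0.15.255.255


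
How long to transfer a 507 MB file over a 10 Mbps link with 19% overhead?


Effective throughput = 10 * (1 - 19/100) = 8.1 Mbps
File size in Mb = 507 * 8 = 4056 Mb
Time = 4056 / 8.1
Time = 500.7407 seconds


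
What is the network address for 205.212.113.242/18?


IP:   11001101.11010100.01110001.11110010
Mask: 11111111.11111111.11000000.00000000
AND operation:
Net:  11001101.11010100.01000000.00000000
Network: 205.212.64.0/18


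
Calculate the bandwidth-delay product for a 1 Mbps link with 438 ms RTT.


BDP = bandwidth * RTT
= 1 Mbps * 438 ms
= 1 * 1e6 * 438 / 1000 bits
= 438000 bits
= 54750 bytes
= 53.4668 KB
BDP = 438000 bits (54750 bytes)


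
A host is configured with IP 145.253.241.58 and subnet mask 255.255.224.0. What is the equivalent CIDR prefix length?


Binary: 11111111.11111111.11100000.00000000
Count leading 1s
Prefix: /19


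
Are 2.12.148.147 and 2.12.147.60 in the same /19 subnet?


Mask: 255.255.224.0
2.12.148.147 AND mask = 2.12.128.0
2.12.147.60 AND mask = 2.12.128.0
Yes, same subnet (2.12.128.0)


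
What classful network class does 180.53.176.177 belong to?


First octet: 180
Binary: 10110100
10xxxxxx -> Class B (128-191)
Class B, default mask 255.255.0.0 (/16)


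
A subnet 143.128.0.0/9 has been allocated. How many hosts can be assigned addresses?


Host bits = 32 - 9 = 23
Total addresses = 2^23 = 8388608
Usable = total - 2 (network and broadcast)
Usable hosts: 8388606


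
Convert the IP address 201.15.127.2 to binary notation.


201 = 11001001
15 = 00001111
127 = 01111111
2 = 00000010
Binary: 11001001.00001111.01111111.00000010


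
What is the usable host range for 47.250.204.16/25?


Network: 47.250.204.0
Broadcast: 47.250.204.127
First usable = network + 1
Last usable = broadcast - 1
Range: 47.250.204.1 to 47.250.204.126


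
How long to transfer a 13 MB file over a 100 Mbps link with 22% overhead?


Effective throughput = 100 * (1 - 22/100) = 78 Mbps
File size in Mb = 13 * 8 = 104 Mb
Time = 104 / 78
Time = 1.3333 seconds


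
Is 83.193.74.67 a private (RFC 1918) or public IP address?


RFC 1918 private ranges:
  10.0.0.0/8 (10.0.0.0 - 10.255.255.255)
  172.16.0.0/12 (172.16.0.0 - 172.31.255.255)
  192.168.0.0/16 (192.168.0.0 - 192.168.255.255)
Public (not in any RFC 1918 range)


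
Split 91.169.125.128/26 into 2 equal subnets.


New prefix = 26 + 1 = 27
Each subnet has 32 addresses
  91.169.125.128/27
  91.169.125.160/27
Subnets: 91.169.125.128/27, 91.169.125.160/27


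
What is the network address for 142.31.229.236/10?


IP:   10001110.00011111.11100101.11101100
Mask: 11111111.11000000.00000000.00000000
AND operation:
Net:  10001110.00000000.00000000.00000000
Network: 142.0.0.0/10


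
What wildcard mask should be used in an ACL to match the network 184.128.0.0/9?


Subnet mask: 255.128.0.0
Wildcard = 255.255.255.255 - subnet mask
255 - 255 = 0
255 - 128 = 127
255 - 0 = 255
255 - 0 = 255
Wildcard: 0.127.255.255


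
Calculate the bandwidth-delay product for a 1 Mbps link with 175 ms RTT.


BDP = bandwidth * RTT
= 1 Mbps * 175 ms
= 1 * 1e6 * 175 / 1000 bits
= 175000 bits
= 21875 bytes
= 21.3623 KB
BDP = 175000 bits (21875 bytes)


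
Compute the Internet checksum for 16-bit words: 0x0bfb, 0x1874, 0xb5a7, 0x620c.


Sum all words (with carry folding):
+ 0x0bfb = 0x0bfb
+ 0x1874 = 0x246f
+ 0xb5a7 = 0xda16
+ 0x620c = 0x3c23
One's complement: ~0x3c23
Checksum = 0xc3dc


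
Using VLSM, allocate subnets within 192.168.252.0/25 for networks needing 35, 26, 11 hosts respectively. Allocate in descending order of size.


35 hosts -> /26 (62 usable): 192.168.252.0/26
26 hosts -> /27 (30 usable): 192.168.252.64/27
11 hosts -> /28 (14 usable): 192.168.252.96/28
Allocation: 192.168.252.0/26 (35 hosts, 62 usable); 192.168.252.64/27 (26 hosts, 30 usable); 192.168.252.96/28 (11 hosts, 14 usable)


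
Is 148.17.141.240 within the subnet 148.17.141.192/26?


Subnet network: 148.17.141.192
Test IP AND mask: 148.17.141.192
Yes, 148.17.141.240 is in 148.17.141.192/26


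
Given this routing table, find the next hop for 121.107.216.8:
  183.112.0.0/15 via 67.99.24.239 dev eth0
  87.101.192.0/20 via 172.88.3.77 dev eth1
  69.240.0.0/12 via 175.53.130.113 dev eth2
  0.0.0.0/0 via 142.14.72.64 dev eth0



Longest prefix match for 121.107.216.8:
  /15 183.112.0.0: no
  /20 87.101.192.0: no
  /12 69.240.0.0: no
  /0 0.0.0.0: MATCH
Selected: next-hop 142.14.72.64 via eth0 (matched /0)


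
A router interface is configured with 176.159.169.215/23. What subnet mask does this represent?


/23 means 23 network bits, 9 host bits
Binary: 11111111111111111111111000000000
Mask: 255.255.254.0


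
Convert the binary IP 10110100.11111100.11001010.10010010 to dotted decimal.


10110100 = 180
11111100 = 252
11001010 = 202
10010010 = 146
IP: 180.252.202.146


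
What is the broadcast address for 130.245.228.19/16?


Network: 130.245.0.0/16
Host bits = 16
Set all host bits to 1:
Broadcast: 130.245.255.255


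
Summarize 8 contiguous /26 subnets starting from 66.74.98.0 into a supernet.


Original prefix: /26
Number of subnets: 8 = 2^3
New prefix = 26 - 3 = 23
Supernet: 66.74.98.0/23


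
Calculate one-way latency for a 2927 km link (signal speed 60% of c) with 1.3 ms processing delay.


Speed = 0.6 * 3e5 km/s = 180000 km/s
Propagation delay = 2927 / 180000 = 0.0163 s = 16.2611 ms
Processing delay = 1.3 ms
Total one-way latency = 17.5611 ms


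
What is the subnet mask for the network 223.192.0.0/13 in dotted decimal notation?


/13 means 13 network bits, 19 host bits
Binary: 11111111111110000000000000000000
Mask: 255.248.0.0


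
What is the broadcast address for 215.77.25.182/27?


Network: 215.77.25.160/27
Host bits = 5
Set all host bits to 1:
Broadcast: 215.77.25.191


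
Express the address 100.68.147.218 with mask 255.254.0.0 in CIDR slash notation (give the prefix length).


Binary: 11111111.11111110.00000000.00000000
Count leading 1s
Prefix: /15


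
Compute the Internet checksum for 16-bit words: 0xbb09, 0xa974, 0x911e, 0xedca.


Sum all words (with carry folding):
+ 0xbb09 = 0xbb09
+ 0xa974 = 0x647e
+ 0x911e = 0xf59c
+ 0xedca = 0xe367
One's complement: ~0xe367
Checksum = 0x1c98


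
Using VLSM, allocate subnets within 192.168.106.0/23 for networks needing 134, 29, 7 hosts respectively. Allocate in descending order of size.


134 hosts -> /24 (254 usable): 192.168.106.0/24
29 hosts -> /27 (30 usable): 192.168.107.0/27
7 hosts -> /28 (14 usable): 192.168.107.32/28
Allocation: 192.168.106.0/24 (134 hosts, 254 usable); 192.168.107.0/27 (29 hosts, 30 usable); 192.168.107.32/28 (7 hosts, 14 usable)


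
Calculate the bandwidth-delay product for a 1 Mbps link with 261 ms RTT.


BDP = bandwidth * RTT
= 1 Mbps * 261 ms
= 1 * 1e6 * 261 / 1000 bits
= 261000 bits
= 32625 bytes
= 31.8604 KB
BDP = 261000 bits (32625 bytes)


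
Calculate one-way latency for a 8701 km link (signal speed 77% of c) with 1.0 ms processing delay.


Speed = 0.77 * 3e5 km/s = 231000 km/s
Propagation delay = 8701 / 231000 = 0.0377 s = 37.6667 ms
Processing delay = 1.0 ms
Total one-way latency = 38.6667 ms


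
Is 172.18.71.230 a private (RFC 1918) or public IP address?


RFC 1918 private ranges:
  10.0.0.0/8 (10.0.0.0 - 10.255.255.255)
  172.16.0.0/12 (172.16.0.0 - 172.31.255.255)
  192.168.0.0/16 (192.168.0.0 - 192.168.255.255)
Private (in 172.16.0.0/12)


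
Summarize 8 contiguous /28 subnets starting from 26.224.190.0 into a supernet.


Original prefix: /28
Number of subnets: 8 = 2^3
New prefix = 28 - 3 = 25
Supernet: 26.224.190.0/25


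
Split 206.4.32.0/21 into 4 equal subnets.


New prefix = 21 + 2 = 23
Each subnet has 512 addresses
  206.4.32.0/23
  206.4.34.0/23
  206.4.36.0/23
  206.4.38.0/23
Subnets: 206.4.32.0/23, 206.4.34.0/23, 206.4.36.0/23, 206.4.38.0/23


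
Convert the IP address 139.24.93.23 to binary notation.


139 = 10001011
24 = 00011000
93 = 01011101
23 = 00010111
Binary: 10001011.00011000.01011101.00010111


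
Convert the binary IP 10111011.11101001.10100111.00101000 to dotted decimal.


10111011 = 187
11101001 = 233
10100111 = 167
00101000 = 40
IP: 187.233.167.40


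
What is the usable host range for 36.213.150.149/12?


Network: 36.208.0.0
Broadcast: 36.223.255.255
First usable = network + 1
Last usable = broadcast - 1
Range: 36.208.0.1 to 36.223.255.254


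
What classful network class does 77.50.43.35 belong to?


First octet: 77
Binary: 01001101
0xxxxxxx -> Class A (1-126)
Class A, default mask 255.0.0.0 (/8)


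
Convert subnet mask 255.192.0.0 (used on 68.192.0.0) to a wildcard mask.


Subnet mask: 255.192.0.0
Wildcard = 255.255.255.255 - subnet mask
255 - 255 = 0
255 - 192 = 63
255 - 0 = 255
255 - 0 = 255
Wildcard: 0.63.255.255


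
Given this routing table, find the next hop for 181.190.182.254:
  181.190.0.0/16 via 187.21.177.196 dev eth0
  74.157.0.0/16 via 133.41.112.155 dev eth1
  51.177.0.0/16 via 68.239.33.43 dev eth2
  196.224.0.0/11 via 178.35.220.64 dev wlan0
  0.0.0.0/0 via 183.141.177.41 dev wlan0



Longest prefix match for 181.190.182.254:
  /16 181.190.0.0: MATCH
  /16 74.157.0.0: no
  /16 51.177.0.0: no
  /11 196.224.0.0: no
  /0 0.0.0.0: MATCH
Selected: next-hop 187.21.177.196 via eth0 (matched /16)


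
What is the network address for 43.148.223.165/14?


IP:   00101011.10010100.11011111.10100101
Mask: 11111111.11111100.00000000.00000000
AND operation:
Net:  00101011.10010100.00000000.00000000
Network: 43.148.0.0/14


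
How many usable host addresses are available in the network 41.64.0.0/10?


Host bits = 32 - 10 = 22
Total addresses = 2^22 = 4194304
Usable = total - 2 (network and broadcast)
Usable hosts: 4194302


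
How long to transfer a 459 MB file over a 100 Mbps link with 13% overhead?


Effective throughput = 100 * (1 - 13/100) = 87 Mbps
File size in Mb = 459 * 8 = 3672 Mb
Time = 3672 / 87
Time = 42.2069 seconds


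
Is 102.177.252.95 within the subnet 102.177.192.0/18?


Subnet network: 102.177.192.0
Test IP AND mask: 102.177.192.0
Yes, 102.177.252.95 is in 102.177.192.0/18


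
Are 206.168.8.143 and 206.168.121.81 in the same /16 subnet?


Mask: 255.255.0.0
206.168.8.143 AND mask = 206.168.0.0
206.168.121.81 AND mask = 206.168.0.0
Yes, same subnet (206.168.0.0)


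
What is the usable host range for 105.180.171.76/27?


Network: 105.180.171.64
Broadcast: 105.180.171.95
First usable = network + 1
Last usable = broadcast - 1
Range: 105.180.171.65 to 105.180.171.94


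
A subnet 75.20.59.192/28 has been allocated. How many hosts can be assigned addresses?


Host bits = 32 - 28 = 4
Total addresses = 2^4 = 16
Usable = total - 2 (network and broadcast)
Usable hosts: 14


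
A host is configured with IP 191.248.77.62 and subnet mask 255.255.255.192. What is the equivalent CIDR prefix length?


Binary: 11111111.11111111.11111111.11000000
Count leading 1s
Prefix: /26


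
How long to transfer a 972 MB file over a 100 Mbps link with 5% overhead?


Effective throughput = 100 * (1 - 5/100) = 95 Mbps
File size in Mb = 972 * 8 = 7776 Mb
Time = 7776 / 95
Time = 81.8526 seconds


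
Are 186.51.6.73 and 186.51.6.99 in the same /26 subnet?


Mask: 255.255.255.192
186.51.6.73 AND mask = 186.51.6.64
186.51.6.99 AND mask = 186.51.6.64
Yes, same subnet (186.51.6.64)


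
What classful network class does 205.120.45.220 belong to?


First octet: 205
Binary: 11001101
110xxxxx -> Class C (192-223)
Class C, default mask 255.255.255.0 (/24)


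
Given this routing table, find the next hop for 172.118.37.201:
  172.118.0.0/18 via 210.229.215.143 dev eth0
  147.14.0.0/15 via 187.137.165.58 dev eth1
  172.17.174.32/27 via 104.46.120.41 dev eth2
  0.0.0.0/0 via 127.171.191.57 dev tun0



Longest prefix match for 172.118.37.201:
  /18 172.118.0.0: MATCH
  /15 147.14.0.0: no
  /27 172.17.174.32: no
  /0 0.0.0.0: MATCH
Selected: next-hop 210.229.215.143 via eth0 (matched /18)
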